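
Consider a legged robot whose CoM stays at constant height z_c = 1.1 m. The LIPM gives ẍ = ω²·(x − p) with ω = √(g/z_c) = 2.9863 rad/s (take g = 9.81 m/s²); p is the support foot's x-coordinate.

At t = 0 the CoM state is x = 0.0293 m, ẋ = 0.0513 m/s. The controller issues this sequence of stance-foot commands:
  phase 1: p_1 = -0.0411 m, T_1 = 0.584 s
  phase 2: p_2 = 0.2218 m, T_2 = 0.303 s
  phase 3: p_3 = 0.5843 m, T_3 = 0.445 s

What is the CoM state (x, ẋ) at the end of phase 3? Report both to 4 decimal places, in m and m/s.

phase 1: p=-0.0411, T=0.584, ωT=1.743999, cosh=2.947497, sinh=2.772677; start (x,ẋ)=(0.029300, 0.051300) → end (x,ẋ)=(0.214034, 0.734122)
phase 2: p=0.2218, T=0.303, ωT=0.904849, cosh=1.438081, sinh=1.033478; start (x,ẋ)=(0.214034, 0.734122) → end (x,ẋ)=(0.464692, 1.031759)
phase 3: p=0.5843, T=0.445, ωT=1.328904, cosh=2.020834, sinh=1.756066; start (x,ẋ)=(0.464692, 1.031759) → end (x,ẋ)=(0.949308, 1.457770)

x = 0.9493, ẋ = 1.4578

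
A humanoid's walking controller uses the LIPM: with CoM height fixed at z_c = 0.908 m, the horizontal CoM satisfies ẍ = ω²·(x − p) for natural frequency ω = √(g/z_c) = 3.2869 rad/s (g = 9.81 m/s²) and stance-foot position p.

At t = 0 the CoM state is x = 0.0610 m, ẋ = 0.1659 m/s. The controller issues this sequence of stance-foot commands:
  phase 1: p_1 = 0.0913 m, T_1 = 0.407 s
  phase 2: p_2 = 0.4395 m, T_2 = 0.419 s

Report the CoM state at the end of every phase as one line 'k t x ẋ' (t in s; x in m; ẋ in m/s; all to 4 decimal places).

phase 1: p=0.0913, T=0.407, ωT=1.337768, cosh=2.036480, sinh=1.774050; start (x,ẋ)=(0.061000, 0.165900) → end (x,ẋ)=(0.119136, 0.161169)
phase 2: p=0.4395, T=0.419, ωT=1.377211, cosh=2.108056, sinh=1.855775; start (x,ẋ)=(0.119136, 0.161169) → end (x,ẋ)=(-0.144849, -1.614384)

1 0.4070 0.1191 0.1612
2 0.8260 -0.1448 -1.6144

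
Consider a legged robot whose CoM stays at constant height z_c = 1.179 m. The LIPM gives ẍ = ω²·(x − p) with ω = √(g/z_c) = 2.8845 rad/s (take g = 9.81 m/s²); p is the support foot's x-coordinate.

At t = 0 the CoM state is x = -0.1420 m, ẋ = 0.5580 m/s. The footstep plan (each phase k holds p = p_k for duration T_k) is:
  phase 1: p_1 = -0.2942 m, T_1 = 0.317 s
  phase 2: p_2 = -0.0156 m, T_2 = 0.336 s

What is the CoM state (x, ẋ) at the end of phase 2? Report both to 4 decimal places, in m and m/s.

x = 0.6979, ẋ = 2.3811

phase 1: p=-0.2942, T=0.317, ωT=0.914386, cosh=1.448003, sinh=1.047241; start (x,ẋ)=(-0.142000, 0.558000) → end (x,ẋ)=(0.128772, 1.267746)
phase 2: p=-0.0156, T=0.336, ωT=0.969192, cosh=1.507602, sinh=1.128212; start (x,ẋ)=(0.128772, 1.267746) → end (x,ẋ)=(0.697909, 2.381092)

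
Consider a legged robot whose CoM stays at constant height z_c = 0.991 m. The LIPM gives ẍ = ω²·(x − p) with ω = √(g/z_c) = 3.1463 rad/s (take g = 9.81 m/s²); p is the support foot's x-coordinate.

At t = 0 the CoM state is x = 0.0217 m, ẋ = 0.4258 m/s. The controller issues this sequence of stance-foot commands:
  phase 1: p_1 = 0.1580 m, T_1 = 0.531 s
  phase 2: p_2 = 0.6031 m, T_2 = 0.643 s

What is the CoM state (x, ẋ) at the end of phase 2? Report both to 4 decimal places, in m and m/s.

phase 1: p=0.1580, T=0.531, ωT=1.670685, cosh=2.751964, sinh=2.563846; start (x,ẋ)=(0.021700, 0.425800) → end (x,ẋ)=(0.129882, 0.072305)
phase 2: p=0.6031, T=0.643, ωT=2.023071, cosh=3.846879, sinh=3.714631; start (x,ẋ)=(0.129882, 0.072305) → end (x,ẋ)=(-1.131948, -5.252516)

x = -1.1319, ẋ = -5.2525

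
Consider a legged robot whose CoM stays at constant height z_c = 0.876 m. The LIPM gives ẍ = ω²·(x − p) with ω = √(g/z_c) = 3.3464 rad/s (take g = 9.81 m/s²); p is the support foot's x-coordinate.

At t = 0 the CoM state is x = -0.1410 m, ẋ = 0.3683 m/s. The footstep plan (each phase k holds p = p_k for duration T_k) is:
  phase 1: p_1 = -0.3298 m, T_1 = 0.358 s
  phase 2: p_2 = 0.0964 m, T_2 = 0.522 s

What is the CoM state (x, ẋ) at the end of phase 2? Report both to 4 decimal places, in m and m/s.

phase 1: p=-0.3298, T=0.358, ωT=1.198011, cosh=1.807657, sinh=1.505863; start (x,ẋ)=(-0.141000, 0.368300) → end (x,ẋ)=(0.177219, 1.617165)
phase 2: p=0.0964, T=0.522, ωT=1.746821, cosh=2.955332, sinh=2.781005; start (x,ẋ)=(0.177219, 1.617165) → end (x,ẋ)=(1.679181, 5.531388)

x = 1.6792, ẋ = 5.5314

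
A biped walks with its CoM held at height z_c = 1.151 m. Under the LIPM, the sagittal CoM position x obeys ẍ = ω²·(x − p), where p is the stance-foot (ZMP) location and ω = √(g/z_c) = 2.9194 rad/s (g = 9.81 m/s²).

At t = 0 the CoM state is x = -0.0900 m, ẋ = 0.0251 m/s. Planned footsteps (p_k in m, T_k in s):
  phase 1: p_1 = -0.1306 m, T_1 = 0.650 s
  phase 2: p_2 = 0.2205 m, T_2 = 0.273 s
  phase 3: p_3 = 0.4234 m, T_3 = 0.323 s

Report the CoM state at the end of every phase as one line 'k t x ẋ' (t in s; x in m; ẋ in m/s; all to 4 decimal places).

1 0.6500 0.0359 0.4720
2 0.9230 0.1170 0.1535
3 1.2460 0.0276 -0.7473

phase 1: p=-0.1306, T=0.650, ωT=1.897610, cosh=3.409930, sinh=3.260004; start (x,ẋ)=(-0.090000, 0.025100) → end (x,ẋ)=(0.035872, 0.471990)
phase 2: p=0.2205, T=0.273, ωT=0.796996, cosh=1.334773, sinh=0.884093; start (x,ẋ)=(0.035872, 0.471990) → end (x,ẋ)=(0.116997, 0.153470)
phase 3: p=0.4234, T=0.323, ωT=0.942966, cosh=1.478528, sinh=1.089058; start (x,ẋ)=(0.116997, 0.153470) → end (x,ẋ)=(0.027625, -0.747266)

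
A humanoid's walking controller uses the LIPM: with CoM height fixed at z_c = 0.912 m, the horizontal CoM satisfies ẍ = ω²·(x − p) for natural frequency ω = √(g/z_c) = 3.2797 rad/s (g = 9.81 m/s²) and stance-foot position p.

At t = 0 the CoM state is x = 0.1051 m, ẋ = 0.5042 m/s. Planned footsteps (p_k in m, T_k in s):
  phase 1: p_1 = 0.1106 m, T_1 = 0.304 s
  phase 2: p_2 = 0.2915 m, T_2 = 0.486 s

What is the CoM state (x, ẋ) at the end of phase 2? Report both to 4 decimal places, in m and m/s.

x = 0.8108, ẋ = 1.8627

phase 1: p=0.1106, T=0.304, ωT=0.997029, cosh=1.539596, sinh=1.170622; start (x,ẋ)=(0.105100, 0.504200) → end (x,ẋ)=(0.282096, 0.755148)
phase 2: p=0.2915, T=0.486, ωT=1.593934, cosh=2.563102, sinh=2.359977; start (x,ẋ)=(0.282096, 0.755148) → end (x,ẋ)=(0.810779, 1.862735)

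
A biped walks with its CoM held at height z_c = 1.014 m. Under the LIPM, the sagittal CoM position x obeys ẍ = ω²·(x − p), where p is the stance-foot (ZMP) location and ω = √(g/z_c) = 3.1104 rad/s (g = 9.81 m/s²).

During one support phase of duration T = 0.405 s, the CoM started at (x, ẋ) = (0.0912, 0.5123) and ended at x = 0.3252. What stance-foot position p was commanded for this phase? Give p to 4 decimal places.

ωT = 3.1104·0.405 = 1.259712; cosh(ωT) = 1.904071, sinh(ωT) = 1.620335
x(T) = p + (x₀−p)·cosh(ωT) + (ẋ₀/ω)·sinh(ωT) ⇒ p·(1 − cosh) = x(T) − x₀·cosh − (ẋ₀/ω)·sinh
numerator   = 0.3252 − (0.0912)·1.904071 − (0.5123/3.1104)·1.620335 = -0.115329
denominator = 1 − 1.904071 = -0.904071
p = -0.115329 / -0.904071 = 0.1276

p = 0.1276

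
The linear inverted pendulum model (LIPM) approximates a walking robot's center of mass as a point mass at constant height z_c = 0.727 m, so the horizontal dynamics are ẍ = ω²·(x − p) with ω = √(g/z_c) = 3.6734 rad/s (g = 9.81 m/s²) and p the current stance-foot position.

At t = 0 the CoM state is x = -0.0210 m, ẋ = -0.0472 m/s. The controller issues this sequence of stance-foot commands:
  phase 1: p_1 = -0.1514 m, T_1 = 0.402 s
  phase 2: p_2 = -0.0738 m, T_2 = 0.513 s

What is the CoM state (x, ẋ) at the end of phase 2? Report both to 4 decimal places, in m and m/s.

x = 1.3614, ẋ = 5.2973

phase 1: p=-0.1514, T=0.402, ωT=1.476707, cosh=2.303446, sinh=2.075057; start (x,ẋ)=(-0.021000, -0.047200) → end (x,ẋ)=(0.122307, 0.885253)
phase 2: p=-0.0738, T=0.513, ωT=1.884454, cosh=3.367336, sinh=3.215424; start (x,ẋ)=(0.122307, 0.885253) → end (x,ẋ)=(1.361443, 5.297267)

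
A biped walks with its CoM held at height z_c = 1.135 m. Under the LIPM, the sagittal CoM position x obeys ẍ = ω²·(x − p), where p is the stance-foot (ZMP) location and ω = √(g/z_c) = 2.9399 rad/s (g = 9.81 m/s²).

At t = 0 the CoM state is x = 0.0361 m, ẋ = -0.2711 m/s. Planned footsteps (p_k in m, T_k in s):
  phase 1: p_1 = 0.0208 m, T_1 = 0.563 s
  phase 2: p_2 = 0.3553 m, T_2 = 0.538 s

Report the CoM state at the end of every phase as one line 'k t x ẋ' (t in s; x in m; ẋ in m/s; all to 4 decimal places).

phase 1: p=0.0208, T=0.563, ωT=1.655164, cosh=2.712499, sinh=2.521438; start (x,ẋ)=(0.036100, -0.271100) → end (x,ẋ)=(-0.170211, -0.621943)
phase 2: p=0.3553, T=0.538, ωT=1.581666, cosh=2.534342, sinh=2.328710; start (x,ẋ)=(-0.170211, -0.621943) → end (x,ẋ)=(-1.469168, -5.173954)

1 0.5630 -0.1702 -0.6219
2 1.1010 -1.4692 -5.1740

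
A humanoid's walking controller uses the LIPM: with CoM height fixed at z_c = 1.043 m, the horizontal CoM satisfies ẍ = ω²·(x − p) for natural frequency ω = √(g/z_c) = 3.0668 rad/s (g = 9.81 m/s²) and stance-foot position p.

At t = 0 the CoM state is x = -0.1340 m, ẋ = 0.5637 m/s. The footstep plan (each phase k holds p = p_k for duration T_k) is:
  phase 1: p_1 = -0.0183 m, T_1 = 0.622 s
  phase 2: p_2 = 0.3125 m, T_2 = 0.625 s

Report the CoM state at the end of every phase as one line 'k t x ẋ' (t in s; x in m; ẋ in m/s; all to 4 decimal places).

phase 1: p=-0.0183, T=0.622, ωT=1.907550, cosh=3.442502, sinh=3.294059; start (x,ẋ)=(-0.134000, 0.563700) → end (x,ẋ)=(0.188874, 0.771712)
phase 2: p=0.3125, T=0.625, ωT=1.916750, cosh=3.472955, sinh=3.325871; start (x,ẋ)=(0.188874, 0.771712) → end (x,ẋ)=(0.720056, 1.419165)

1 0.6220 0.1889 0.7717
2 1.2470 0.7201 1.4192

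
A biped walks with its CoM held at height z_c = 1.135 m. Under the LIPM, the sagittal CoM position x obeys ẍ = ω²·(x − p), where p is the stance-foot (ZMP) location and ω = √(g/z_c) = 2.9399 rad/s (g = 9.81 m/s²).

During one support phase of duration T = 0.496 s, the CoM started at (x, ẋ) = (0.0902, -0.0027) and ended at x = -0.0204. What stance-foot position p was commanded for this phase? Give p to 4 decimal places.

p = 0.1761

ωT = 2.9399·0.496 = 1.458190; cosh(ωT) = 2.265416, sinh(ωT) = 2.032759
x(T) = p + (x₀−p)·cosh(ωT) + (ẋ₀/ω)·sinh(ωT) ⇒ p·(1 − cosh) = x(T) − x₀·cosh − (ẋ₀/ω)·sinh
numerator   = -0.0204 − (0.0902)·2.265416 − (-0.0027/2.9399)·2.032759 = -0.222874
denominator = 1 − 2.265416 = -1.265416
p = -0.222874 / -1.265416 = 0.1761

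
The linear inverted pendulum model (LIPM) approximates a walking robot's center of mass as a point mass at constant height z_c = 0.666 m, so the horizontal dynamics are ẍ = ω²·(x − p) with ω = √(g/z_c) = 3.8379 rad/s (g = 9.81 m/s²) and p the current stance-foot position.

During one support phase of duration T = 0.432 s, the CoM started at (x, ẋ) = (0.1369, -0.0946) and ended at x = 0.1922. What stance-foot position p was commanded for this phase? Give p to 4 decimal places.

ωT = 3.8379·0.432 = 1.657973; cosh(ωT) = 2.719592, sinh(ωT) = 2.529068
x(T) = p + (x₀−p)·cosh(ωT) + (ẋ₀/ω)·sinh(ωT) ⇒ p·(1 − cosh) = x(T) − x₀·cosh − (ẋ₀/ω)·sinh
numerator   = 0.1922 − (0.1369)·2.719592 − (-0.0946/3.8379)·2.529068 = -0.117773
denominator = 1 − 2.719592 = -1.719592
p = -0.117773 / -1.719592 = 0.0685

p = 0.0685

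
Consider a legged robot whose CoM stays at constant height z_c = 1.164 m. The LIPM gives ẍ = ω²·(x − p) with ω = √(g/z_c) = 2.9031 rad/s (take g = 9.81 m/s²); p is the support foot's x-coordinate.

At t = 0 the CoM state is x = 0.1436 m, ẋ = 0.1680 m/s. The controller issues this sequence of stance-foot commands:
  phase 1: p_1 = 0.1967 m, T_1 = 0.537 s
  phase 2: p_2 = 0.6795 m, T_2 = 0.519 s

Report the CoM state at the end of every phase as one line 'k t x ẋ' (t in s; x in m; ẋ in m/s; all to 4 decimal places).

1 0.5370 0.1964 0.0668
2 1.0560 -0.4146 -2.8506

phase 1: p=0.1967, T=0.537, ωT=1.558965, cosh=2.482125, sinh=2.271772; start (x,ẋ)=(0.143600, 0.168000) → end (x,ẋ)=(0.196365, 0.066793)
phase 2: p=0.6795, T=0.519, ωT=1.506709, cosh=2.366748, sinh=2.145110; start (x,ẋ)=(0.196365, 0.066793) → end (x,ẋ)=(-0.414606, -2.850627)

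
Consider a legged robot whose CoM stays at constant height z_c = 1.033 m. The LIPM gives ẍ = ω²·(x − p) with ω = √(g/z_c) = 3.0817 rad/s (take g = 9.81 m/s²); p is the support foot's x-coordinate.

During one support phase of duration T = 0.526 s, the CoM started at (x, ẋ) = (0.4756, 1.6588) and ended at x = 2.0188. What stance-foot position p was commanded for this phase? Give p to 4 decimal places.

ωT = 3.0817·0.526 = 1.620974; cosh(ωT) = 2.627861, sinh(ωT) = 2.430155
x(T) = p + (x₀−p)·cosh(ωT) + (ẋ₀/ω)·sinh(ωT) ⇒ p·(1 − cosh) = x(T) − x₀·cosh − (ẋ₀/ω)·sinh
numerator   = 2.0188 − (0.4756)·2.627861 − (1.6588/3.0817)·2.430155 = -0.539100
denominator = 1 − 2.627861 = -1.627861
p = -0.539100 / -1.627861 = 0.3312

p = 0.3312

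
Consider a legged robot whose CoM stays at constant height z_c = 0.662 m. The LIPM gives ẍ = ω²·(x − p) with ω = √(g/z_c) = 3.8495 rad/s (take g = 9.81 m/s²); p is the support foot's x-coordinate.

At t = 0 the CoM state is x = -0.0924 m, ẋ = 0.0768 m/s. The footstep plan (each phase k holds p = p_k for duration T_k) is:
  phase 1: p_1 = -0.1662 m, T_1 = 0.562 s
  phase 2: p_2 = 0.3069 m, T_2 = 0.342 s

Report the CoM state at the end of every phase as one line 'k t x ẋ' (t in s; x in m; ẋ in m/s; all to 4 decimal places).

phase 1: p=-0.1662, T=0.562, ωT=2.163419, cosh=4.407883, sinh=4.292952; start (x,ẋ)=(-0.092400, 0.076800) → end (x,ẋ)=(0.244749, 1.558123)
phase 2: p=0.3069, T=0.342, ωT=1.316529, cosh=1.999257, sinh=1.731193; start (x,ẋ)=(0.244749, 1.558123) → end (x,ẋ)=(0.883362, 2.700901)

1 0.5620 0.2447 1.5581
2 0.9040 0.8834 2.7009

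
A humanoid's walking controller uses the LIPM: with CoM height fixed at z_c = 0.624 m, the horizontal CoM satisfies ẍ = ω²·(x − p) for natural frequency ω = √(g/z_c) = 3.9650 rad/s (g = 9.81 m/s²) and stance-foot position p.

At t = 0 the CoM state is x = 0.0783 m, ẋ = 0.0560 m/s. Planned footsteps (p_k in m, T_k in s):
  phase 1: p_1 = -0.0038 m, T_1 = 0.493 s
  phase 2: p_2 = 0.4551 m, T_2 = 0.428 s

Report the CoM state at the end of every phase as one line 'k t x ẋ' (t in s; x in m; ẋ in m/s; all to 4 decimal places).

1 0.4930 0.3408 1.3281
2 0.9210 1.0160 2.5505

phase 1: p=-0.0038, T=0.493, ωT=1.954745, cosh=3.601859, sinh=3.460259; start (x,ẋ)=(0.078300, 0.056000) → end (x,ẋ)=(0.340784, 1.328110)
phase 2: p=0.4551, T=0.428, ωT=1.697020, cosh=2.820444, sinh=2.637215; start (x,ẋ)=(0.340784, 1.328110) → end (x,ẋ)=(1.016035, 2.550507)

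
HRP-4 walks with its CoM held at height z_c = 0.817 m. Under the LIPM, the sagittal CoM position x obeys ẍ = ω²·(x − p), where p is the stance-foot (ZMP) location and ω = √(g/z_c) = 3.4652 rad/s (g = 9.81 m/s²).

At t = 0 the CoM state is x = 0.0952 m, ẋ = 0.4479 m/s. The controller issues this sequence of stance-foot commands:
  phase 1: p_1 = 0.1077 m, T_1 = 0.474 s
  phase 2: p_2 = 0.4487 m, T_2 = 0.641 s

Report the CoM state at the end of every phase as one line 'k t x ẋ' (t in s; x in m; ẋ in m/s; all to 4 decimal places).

1 0.4740 0.3957 1.0930
2 1.1150 1.6382 4.2604

phase 1: p=0.1077, T=0.474, ωT=1.642505, cosh=2.680797, sinh=2.487302; start (x,ẋ)=(0.095200, 0.447900) → end (x,ẋ)=(0.395690, 1.092991)
phase 2: p=0.4487, T=0.641, ωT=2.221193, cosh=4.663402, sinh=4.554922; start (x,ẋ)=(0.395690, 1.092991) → end (x,ẋ)=(1.638205, 4.260366)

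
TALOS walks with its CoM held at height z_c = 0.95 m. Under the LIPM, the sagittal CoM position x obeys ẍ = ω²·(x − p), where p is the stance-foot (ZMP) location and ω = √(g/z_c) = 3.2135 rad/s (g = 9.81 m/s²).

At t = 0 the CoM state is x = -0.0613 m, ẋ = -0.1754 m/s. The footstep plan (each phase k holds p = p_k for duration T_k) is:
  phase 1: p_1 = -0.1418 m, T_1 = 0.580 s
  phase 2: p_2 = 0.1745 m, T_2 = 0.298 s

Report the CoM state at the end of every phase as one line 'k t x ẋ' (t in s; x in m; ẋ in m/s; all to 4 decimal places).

1 0.5800 -0.0478 0.2349
2 0.8780 -0.0765 -0.4424

phase 1: p=-0.1418, T=0.580, ωT=1.863830, cosh=3.301732, sinh=3.146655; start (x,ẋ)=(-0.061300, -0.175400) → end (x,ẋ)=(-0.047762, 0.234874)
phase 2: p=0.1745, T=0.298, ωT=0.957623, cosh=1.494650, sinh=1.110846; start (x,ẋ)=(-0.047762, 0.234874) → end (x,ẋ)=(-0.076512, -0.442355)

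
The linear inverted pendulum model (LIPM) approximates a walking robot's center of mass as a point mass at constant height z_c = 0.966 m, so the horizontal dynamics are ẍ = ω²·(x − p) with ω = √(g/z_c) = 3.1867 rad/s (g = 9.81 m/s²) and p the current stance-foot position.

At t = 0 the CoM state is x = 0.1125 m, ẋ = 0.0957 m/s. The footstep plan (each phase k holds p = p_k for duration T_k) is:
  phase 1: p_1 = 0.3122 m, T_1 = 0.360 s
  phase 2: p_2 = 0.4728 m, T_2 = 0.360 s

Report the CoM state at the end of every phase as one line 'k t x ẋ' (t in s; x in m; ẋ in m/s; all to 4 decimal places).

phase 1: p=0.3122, T=0.360, ωT=1.147212, cosh=1.733460, sinh=1.415940; start (x,ẋ)=(0.112500, 0.095700) → end (x,ẋ)=(0.008550, -0.735189)
phase 2: p=0.4728, T=0.360, ωT=1.147212, cosh=1.733460, sinh=1.415940; start (x,ẋ)=(0.008550, -0.735189) → end (x,ẋ)=(-0.658624, -3.369198)

1 0.3600 0.0086 -0.7352
2 0.7200 -0.6586 -3.3692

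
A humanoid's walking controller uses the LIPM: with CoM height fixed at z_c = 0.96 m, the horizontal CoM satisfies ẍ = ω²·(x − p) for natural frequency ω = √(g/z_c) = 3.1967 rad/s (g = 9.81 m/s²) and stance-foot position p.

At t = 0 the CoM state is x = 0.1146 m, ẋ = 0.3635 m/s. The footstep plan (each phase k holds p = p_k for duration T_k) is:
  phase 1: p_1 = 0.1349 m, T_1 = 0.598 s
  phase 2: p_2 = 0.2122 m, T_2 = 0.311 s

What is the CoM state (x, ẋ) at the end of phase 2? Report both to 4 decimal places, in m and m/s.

phase 1: p=0.1349, T=0.598, ωT=1.911627, cosh=3.455961, sinh=3.308121; start (x,ẋ)=(0.114600, 0.363500) → end (x,ẋ)=(0.440914, 1.041568)
phase 2: p=0.2122, T=0.311, ωT=0.994174, cosh=1.536260, sinh=1.166231; start (x,ẋ)=(0.440914, 1.041568) → end (x,ẋ)=(0.943552, 2.452784)

x = 0.9436, ẋ = 2.4528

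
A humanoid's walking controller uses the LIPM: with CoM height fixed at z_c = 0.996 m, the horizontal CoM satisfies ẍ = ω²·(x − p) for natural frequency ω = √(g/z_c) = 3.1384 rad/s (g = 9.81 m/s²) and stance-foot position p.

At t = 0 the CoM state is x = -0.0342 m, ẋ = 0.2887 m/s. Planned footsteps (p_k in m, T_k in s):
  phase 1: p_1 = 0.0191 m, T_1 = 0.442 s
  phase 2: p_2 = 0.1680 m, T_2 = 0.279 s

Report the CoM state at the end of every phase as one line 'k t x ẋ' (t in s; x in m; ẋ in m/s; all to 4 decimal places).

1 0.4420 0.0784 0.3000
2 0.7210 0.1366 0.1436

phase 1: p=0.0191, T=0.442, ωT=1.387173, cosh=2.126648, sinh=1.876867; start (x,ẋ)=(-0.034200, 0.288700) → end (x,ẋ)=(0.078402, 0.300007)
phase 2: p=0.1680, T=0.279, ωT=0.875614, cosh=1.408477, sinh=0.991871; start (x,ẋ)=(0.078402, 0.300007) → end (x,ẋ)=(0.136618, 0.143644)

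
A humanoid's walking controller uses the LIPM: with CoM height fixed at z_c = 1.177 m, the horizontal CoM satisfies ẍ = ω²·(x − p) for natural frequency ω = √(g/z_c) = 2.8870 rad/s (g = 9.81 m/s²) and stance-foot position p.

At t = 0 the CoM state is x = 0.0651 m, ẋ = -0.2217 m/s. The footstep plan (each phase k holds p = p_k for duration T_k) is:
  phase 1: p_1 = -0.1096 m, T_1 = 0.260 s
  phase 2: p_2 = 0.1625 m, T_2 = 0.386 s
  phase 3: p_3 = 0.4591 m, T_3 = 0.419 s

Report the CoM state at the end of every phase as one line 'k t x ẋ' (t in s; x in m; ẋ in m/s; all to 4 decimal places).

phase 1: p=-0.1096, T=0.260, ωT=0.750620, cosh=1.295193, sinh=0.823120; start (x,ẋ)=(0.065100, -0.221700) → end (x,ẋ)=(0.053461, 0.128003)
phase 2: p=0.1625, T=0.386, ωT=1.114382, cosh=1.687901, sinh=1.359783; start (x,ẋ)=(0.053461, 0.128003) → end (x,ẋ)=(0.038743, -0.211997)
phase 3: p=0.4591, T=0.419, ωT=1.209653, cosh=1.825311, sinh=1.527010; start (x,ẋ)=(0.038743, -0.211997) → end (x,ẋ)=(-0.420314, -2.240098)

1 0.2600 0.0535 0.1280
2 0.6460 0.0387 -0.2120
3 1.0650 -0.4203 -2.2401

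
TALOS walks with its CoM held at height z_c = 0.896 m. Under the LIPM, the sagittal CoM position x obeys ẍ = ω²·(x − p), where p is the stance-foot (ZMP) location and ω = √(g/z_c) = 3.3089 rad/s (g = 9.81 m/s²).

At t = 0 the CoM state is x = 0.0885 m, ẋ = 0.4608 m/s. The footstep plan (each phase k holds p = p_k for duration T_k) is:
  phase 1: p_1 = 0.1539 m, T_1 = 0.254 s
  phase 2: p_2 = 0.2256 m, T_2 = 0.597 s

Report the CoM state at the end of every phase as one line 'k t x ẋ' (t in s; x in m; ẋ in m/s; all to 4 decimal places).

phase 1: p=0.1539, T=0.254, ωT=0.840461, cosh=1.374473, sinh=0.942961; start (x,ẋ)=(0.088500, 0.460800) → end (x,ẋ)=(0.195327, 0.429298)
phase 2: p=0.2256, T=0.597, ωT=1.975413, cosh=3.674151, sinh=3.535447; start (x,ẋ)=(0.195327, 0.429298) → end (x,ẋ)=(0.573063, 1.223160)

1 0.2540 0.1953 0.4293
2 0.8510 0.5731 1.2232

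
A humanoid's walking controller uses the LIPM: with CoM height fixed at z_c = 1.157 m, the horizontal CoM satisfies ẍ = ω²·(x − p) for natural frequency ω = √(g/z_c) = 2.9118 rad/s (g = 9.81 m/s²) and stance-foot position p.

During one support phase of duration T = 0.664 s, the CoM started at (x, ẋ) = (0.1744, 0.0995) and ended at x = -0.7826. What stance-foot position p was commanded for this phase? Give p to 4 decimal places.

ωT = 2.9118·0.664 = 1.933435; cosh(ωT) = 3.528934, sinh(ωT) = 3.384284
x(T) = p + (x₀−p)·cosh(ωT) + (ẋ₀/ω)·sinh(ωT) ⇒ p·(1 − cosh) = x(T) − x₀·cosh − (ẋ₀/ω)·sinh
numerator   = -0.7826 − (0.1744)·3.528934 − (0.0995/2.9118)·3.384284 = -1.513691
denominator = 1 − 3.528934 = -2.528934
p = -1.513691 / -2.528934 = 0.5985

p = 0.5985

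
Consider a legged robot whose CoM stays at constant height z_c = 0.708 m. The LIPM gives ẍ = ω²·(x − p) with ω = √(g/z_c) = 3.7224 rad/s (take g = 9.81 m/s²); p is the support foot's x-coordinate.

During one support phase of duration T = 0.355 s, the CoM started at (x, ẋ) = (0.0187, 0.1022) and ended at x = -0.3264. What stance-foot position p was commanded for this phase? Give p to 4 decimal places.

ωT = 3.7224·0.355 = 1.321452; cosh(ωT) = 2.007804, sinh(ωT) = 1.741057
x(T) = p + (x₀−p)·cosh(ωT) + (ẋ₀/ω)·sinh(ωT) ⇒ p·(1 − cosh) = x(T) − x₀·cosh − (ẋ₀/ω)·sinh
numerator   = -0.3264 − (0.0187)·2.007804 − (0.1022/3.7224)·1.741057 = -0.411747
denominator = 1 − 2.007804 = -1.007804
p = -0.411747 / -1.007804 = 0.4086

p = 0.4086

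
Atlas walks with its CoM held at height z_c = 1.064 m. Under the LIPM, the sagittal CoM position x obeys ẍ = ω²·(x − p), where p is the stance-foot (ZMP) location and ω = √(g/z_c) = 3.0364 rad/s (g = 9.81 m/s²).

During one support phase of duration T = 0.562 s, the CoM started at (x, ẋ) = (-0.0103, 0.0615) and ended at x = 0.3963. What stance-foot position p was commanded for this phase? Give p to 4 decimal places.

p = -0.2014

ωT = 3.0364·0.562 = 1.706457; cosh(ωT) = 2.845457, sinh(ωT) = 2.663949
x(T) = p + (x₀−p)·cosh(ωT) + (ẋ₀/ω)·sinh(ωT) ⇒ p·(1 − cosh) = x(T) − x₀·cosh − (ẋ₀/ω)·sinh
numerator   = 0.3963 − (-0.0103)·2.845457 − (0.0615/3.0364)·2.663949 = 0.371652
denominator = 1 − 2.845457 = -1.845457
p = 0.371652 / -1.845457 = -0.2014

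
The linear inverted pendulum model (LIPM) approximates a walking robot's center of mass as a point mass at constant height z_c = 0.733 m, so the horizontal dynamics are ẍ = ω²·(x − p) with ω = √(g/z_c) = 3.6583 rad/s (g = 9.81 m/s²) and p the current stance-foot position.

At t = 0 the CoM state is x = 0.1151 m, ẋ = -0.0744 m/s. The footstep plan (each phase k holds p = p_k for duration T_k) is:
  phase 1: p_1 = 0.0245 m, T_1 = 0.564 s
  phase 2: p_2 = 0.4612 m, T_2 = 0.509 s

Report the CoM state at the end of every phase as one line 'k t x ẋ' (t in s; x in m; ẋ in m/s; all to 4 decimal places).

1 0.5640 0.3081 0.9859
2 1.0730 0.8030 1.4905

phase 1: p=0.0245, T=0.564, ωT=2.063281, cosh=3.999396, sinh=3.872360; start (x,ẋ)=(0.115100, -0.074400) → end (x,ẋ)=(0.308092, 0.985908)
phase 2: p=0.4612, T=0.509, ωT=1.862075, cosh=3.296214, sinh=3.140864; start (x,ẋ)=(0.308092, 0.985908) → end (x,ẋ)=(0.802982, 1.490516)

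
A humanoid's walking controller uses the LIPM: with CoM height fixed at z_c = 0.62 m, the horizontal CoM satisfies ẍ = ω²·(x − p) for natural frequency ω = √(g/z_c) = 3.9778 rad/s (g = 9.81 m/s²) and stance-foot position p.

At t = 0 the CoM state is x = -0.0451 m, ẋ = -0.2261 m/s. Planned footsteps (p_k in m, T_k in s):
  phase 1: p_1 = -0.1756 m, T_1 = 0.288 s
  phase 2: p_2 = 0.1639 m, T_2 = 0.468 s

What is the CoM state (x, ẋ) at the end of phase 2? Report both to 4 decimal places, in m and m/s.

phase 1: p=-0.1756, T=0.288, ωT=1.145606, cosh=1.731189, sinh=1.413158; start (x,ẋ)=(-0.045100, -0.226100) → end (x,ẋ)=(-0.030004, 0.342153)
phase 2: p=0.1639, T=0.468, ωT=1.861610, cosh=3.294756, sinh=3.139334; start (x,ẋ)=(-0.030004, 0.342153) → end (x,ẋ)=(-0.204936, -1.294099)

x = -0.2049, ẋ = -1.2941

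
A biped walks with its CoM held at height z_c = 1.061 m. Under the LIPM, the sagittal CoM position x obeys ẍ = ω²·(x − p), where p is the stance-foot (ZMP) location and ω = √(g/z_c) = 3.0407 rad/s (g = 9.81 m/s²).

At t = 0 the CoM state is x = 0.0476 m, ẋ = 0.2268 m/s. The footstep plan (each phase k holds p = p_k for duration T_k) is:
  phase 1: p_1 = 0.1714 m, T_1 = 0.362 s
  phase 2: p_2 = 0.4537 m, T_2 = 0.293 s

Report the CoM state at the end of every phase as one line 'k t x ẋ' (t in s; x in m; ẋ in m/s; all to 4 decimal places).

phase 1: p=0.1714, T=0.362, ωT=1.100733, cosh=1.669499, sinh=1.336872; start (x,ẋ)=(0.047600, 0.226800) → end (x,ẋ)=(0.064431, -0.124608)
phase 2: p=0.4537, T=0.293, ωT=0.890925, cosh=1.423830, sinh=1.013554; start (x,ẋ)=(0.064431, -0.124608) → end (x,ẋ)=(-0.142089, -1.377114)

1 0.3620 0.0644 -0.1246
2 0.6550 -0.1421 -1.3771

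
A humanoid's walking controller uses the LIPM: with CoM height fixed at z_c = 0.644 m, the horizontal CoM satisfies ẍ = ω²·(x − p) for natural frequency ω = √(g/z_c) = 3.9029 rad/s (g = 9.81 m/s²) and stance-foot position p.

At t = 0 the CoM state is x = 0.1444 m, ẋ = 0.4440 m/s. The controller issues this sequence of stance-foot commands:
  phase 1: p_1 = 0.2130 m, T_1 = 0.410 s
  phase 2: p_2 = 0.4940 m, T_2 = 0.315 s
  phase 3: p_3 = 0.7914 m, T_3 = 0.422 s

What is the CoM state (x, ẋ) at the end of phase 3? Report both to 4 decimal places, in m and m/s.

phase 1: p=0.2130, T=0.410, ωT=1.600189, cosh=2.577913, sinh=2.376055; start (x,ẋ)=(0.144400, 0.444000) → end (x,ẋ)=(0.306459, 0.508431)
phase 2: p=0.4940, T=0.315, ωT=1.229413, cosh=1.855844, sinh=1.563380; start (x,ẋ)=(0.306459, 0.508431) → end (x,ẋ)=(0.349615, -0.200754)
phase 3: p=0.7914, T=0.422, ωT=1.647024, cosh=2.692064, sinh=2.499442; start (x,ẋ)=(0.349615, -0.200754) → end (x,ẋ)=(-0.526479, -4.850090)

x = -0.5265, ẋ = -4.8501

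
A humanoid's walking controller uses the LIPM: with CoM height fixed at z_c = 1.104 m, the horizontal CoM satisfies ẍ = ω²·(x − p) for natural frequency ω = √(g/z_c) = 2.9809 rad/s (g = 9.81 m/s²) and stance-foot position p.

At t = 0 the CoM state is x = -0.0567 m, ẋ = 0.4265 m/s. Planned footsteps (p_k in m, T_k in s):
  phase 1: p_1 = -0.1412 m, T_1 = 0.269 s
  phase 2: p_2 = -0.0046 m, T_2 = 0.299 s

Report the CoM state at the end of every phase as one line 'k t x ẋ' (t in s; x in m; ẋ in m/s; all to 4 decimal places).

phase 1: p=-0.1412, T=0.269, ωT=0.801862, cosh=1.339091, sinh=0.890598; start (x,ẋ)=(-0.056700, 0.426500) → end (x,ẋ)=(0.099378, 0.795452)
phase 2: p=-0.0046, T=0.299, ωT=0.891289, cosh=1.424199, sinh=1.014072; start (x,ẋ)=(0.099378, 0.795452) → end (x,ẋ)=(0.414090, 1.447190)

1 0.2690 0.0994 0.7955
2 0.5680 0.4141 1.4472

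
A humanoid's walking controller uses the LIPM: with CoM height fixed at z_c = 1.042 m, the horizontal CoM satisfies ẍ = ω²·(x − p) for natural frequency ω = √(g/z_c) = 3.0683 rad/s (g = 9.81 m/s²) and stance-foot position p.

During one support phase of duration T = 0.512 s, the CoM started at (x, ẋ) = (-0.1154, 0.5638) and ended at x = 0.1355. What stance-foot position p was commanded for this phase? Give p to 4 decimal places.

ωT = 3.0683·0.512 = 1.570970; cosh(ωT) = 2.509577, sinh(ωT) = 2.301734
x(T) = p + (x₀−p)·cosh(ωT) + (ẋ₀/ω)·sinh(ωT) ⇒ p·(1 − cosh) = x(T) − x₀·cosh − (ẋ₀/ω)·sinh
numerator   = 0.1355 − (-0.1154)·2.509577 − (0.5638/3.0683)·2.301734 = 0.002162
denominator = 1 − 2.509577 = -1.509577
p = 0.002162 / -1.509577 = -0.0014

p = -0.0014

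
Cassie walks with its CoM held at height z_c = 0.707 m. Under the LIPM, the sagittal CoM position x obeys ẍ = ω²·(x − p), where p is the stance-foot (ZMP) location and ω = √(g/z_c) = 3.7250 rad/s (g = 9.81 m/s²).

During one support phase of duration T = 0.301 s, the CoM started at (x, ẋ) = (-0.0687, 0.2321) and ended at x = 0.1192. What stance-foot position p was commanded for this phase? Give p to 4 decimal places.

p = -0.2156

ωT = 3.7250·0.301 = 1.121225; cosh(ωT) = 1.697246, sinh(ωT) = 1.371365
x(T) = p + (x₀−p)·cosh(ωT) + (ẋ₀/ω)·sinh(ωT) ⇒ p·(1 − cosh) = x(T) − x₀·cosh − (ẋ₀/ω)·sinh
numerator   = 0.1192 − (-0.0687)·1.697246 − (0.2321/3.7250)·1.371365 = 0.150353
denominator = 1 − 1.697246 = -0.697246
p = 0.150353 / -0.697246 = -0.2156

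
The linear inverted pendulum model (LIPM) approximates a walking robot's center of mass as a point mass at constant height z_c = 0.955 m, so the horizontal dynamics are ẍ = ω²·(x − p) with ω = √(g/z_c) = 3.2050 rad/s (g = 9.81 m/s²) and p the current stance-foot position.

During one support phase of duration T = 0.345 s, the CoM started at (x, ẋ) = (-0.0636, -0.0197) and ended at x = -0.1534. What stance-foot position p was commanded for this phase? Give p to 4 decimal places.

p = 0.0570

ωT = 3.2050·0.345 = 1.105725; cosh(ωT) = 1.676193, sinh(ωT) = 1.345222
x(T) = p + (x₀−p)·cosh(ωT) + (ẋ₀/ω)·sinh(ωT) ⇒ p·(1 − cosh) = x(T) − x₀·cosh − (ẋ₀/ω)·sinh
numerator   = -0.1534 − (-0.0636)·1.676193 − (-0.0197/3.2050)·1.345222 = -0.038526
denominator = 1 − 1.676193 = -0.676193
p = -0.038526 / -0.676193 = 0.0570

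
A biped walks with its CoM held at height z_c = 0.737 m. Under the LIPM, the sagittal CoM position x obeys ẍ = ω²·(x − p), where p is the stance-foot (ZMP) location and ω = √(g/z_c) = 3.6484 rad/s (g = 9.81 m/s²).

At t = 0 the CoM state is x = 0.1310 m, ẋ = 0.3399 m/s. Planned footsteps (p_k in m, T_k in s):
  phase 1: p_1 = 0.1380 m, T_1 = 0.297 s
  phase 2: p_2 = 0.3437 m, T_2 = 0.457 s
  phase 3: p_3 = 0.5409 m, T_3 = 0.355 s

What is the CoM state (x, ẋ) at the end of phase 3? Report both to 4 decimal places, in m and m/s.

x = 0.6210, ẋ = 0.5345

phase 1: p=0.1380, T=0.297, ωT=1.083575, cosh=1.646804, sinh=1.308421; start (x,ẋ)=(0.131000, 0.339900) → end (x,ẋ)=(0.248370, 0.526333)
phase 2: p=0.3437, T=0.457, ωT=1.667319, cosh=2.743348, sinh=2.554596; start (x,ẋ)=(0.248370, 0.526333) → end (x,ẋ)=(0.450714, 0.555424)
phase 3: p=0.5409, T=0.355, ωT=1.295182, cosh=1.962754, sinh=1.688906; start (x,ẋ)=(0.450714, 0.555424) → end (x,ẋ)=(0.621002, 0.534452)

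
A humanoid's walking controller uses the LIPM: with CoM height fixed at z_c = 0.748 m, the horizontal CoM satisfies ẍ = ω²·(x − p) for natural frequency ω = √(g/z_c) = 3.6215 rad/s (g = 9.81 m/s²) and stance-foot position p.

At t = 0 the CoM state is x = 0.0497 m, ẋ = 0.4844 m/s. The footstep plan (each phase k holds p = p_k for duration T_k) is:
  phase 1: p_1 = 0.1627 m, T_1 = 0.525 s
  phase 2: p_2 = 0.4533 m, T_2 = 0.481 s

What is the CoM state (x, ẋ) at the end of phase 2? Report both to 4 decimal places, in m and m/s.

phase 1: p=0.1627, T=0.525, ωT=1.901288, cosh=3.421942, sinh=3.272566; start (x,ẋ)=(0.049700, 0.484400) → end (x,ẋ)=(0.213748, 0.318358)
phase 2: p=0.4533, T=0.481, ωT=1.741942, cosh=2.941798, sinh=2.766618; start (x,ẋ)=(0.213748, 0.318358) → end (x,ẋ)=(-0.008205, -1.463597)

x = -0.0082, ẋ = -1.4636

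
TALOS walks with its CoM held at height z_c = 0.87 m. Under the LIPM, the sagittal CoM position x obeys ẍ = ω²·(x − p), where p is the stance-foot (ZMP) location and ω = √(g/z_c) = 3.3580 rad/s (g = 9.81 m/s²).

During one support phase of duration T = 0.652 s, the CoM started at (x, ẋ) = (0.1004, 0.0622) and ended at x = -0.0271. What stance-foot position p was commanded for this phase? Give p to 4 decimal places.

p = 0.1598

ωT = 3.3580·0.652 = 2.189416; cosh(ωT) = 4.520989, sinh(ωT) = 4.409007
x(T) = p + (x₀−p)·cosh(ωT) + (ẋ₀/ω)·sinh(ωT) ⇒ p·(1 − cosh) = x(T) − x₀·cosh − (ẋ₀/ω)·sinh
numerator   = -0.0271 − (0.1004)·4.520989 − (0.0622/3.3580)·4.409007 = -0.562675
denominator = 1 − 4.520989 = -3.520989
p = -0.562675 / -3.520989 = 0.1598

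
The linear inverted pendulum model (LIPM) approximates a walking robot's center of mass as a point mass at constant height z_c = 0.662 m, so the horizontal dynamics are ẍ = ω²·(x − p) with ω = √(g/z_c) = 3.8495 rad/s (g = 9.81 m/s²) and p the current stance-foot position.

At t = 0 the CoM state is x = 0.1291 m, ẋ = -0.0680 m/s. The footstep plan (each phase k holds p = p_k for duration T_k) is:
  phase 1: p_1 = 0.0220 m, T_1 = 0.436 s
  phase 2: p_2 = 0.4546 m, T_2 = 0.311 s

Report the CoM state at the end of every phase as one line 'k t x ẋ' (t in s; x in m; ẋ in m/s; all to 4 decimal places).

phase 1: p=0.0220, T=0.436, ωT=1.678382, cosh=2.771779, sinh=2.585103; start (x,ẋ)=(0.129100, -0.068000) → end (x,ẋ)=(0.273193, 0.877309)
phase 2: p=0.4546, T=0.311, ωT=1.197194, cosh=1.806428, sinh=1.504387; start (x,ẋ)=(0.273193, 0.877309) → end (x,ẋ)=(0.469754, 0.534240)

1 0.4360 0.2732 0.8773
2 0.7470 0.4698 0.5342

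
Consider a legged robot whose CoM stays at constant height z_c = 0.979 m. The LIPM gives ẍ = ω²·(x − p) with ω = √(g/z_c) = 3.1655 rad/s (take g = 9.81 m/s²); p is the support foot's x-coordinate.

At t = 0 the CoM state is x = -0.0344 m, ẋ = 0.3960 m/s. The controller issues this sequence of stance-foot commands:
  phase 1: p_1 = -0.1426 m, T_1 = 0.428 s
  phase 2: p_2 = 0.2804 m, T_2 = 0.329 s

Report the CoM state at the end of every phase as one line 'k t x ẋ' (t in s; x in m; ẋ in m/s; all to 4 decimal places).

phase 1: p=-0.1426, T=0.428, ωT=1.354834, cosh=2.067054, sinh=1.809064; start (x,ẋ)=(-0.034400, 0.396000) → end (x,ẋ)=(0.307367, 1.438170)
phase 2: p=0.2804, T=0.329, ωT=1.041450, cosh=1.593132, sinh=1.240189; start (x,ẋ)=(0.307367, 1.438170) → end (x,ẋ)=(0.886812, 2.397062)

1 0.4280 0.3074 1.4382
2 0.7570 0.8868 2.3971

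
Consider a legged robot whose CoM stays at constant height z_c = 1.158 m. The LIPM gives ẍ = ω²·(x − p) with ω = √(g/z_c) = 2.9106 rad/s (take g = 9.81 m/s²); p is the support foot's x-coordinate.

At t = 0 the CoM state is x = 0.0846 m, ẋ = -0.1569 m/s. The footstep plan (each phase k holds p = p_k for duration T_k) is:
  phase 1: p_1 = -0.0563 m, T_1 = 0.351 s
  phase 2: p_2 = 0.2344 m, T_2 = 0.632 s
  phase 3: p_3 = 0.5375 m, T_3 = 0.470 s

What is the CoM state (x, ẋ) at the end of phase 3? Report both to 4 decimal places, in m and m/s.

x = -0.7070, ẋ = -3.3717

phase 1: p=-0.0563, T=0.351, ωT=1.021621, cosh=1.568852, sinh=1.208841; start (x,ẋ)=(0.084600, -0.156900) → end (x,ẋ)=(0.099587, 0.249597)
phase 2: p=0.2344, T=0.632, ωT=1.839499, cosh=3.226141, sinh=3.067244; start (x,ẋ)=(0.099587, 0.249597) → end (x,ẋ)=(0.062504, -0.398311)
phase 3: p=0.5375, T=0.470, ωT=1.367982, cosh=2.091019, sinh=1.836398; start (x,ẋ)=(0.062504, -0.398311) → end (x,ẋ)=(-0.707034, -3.371739)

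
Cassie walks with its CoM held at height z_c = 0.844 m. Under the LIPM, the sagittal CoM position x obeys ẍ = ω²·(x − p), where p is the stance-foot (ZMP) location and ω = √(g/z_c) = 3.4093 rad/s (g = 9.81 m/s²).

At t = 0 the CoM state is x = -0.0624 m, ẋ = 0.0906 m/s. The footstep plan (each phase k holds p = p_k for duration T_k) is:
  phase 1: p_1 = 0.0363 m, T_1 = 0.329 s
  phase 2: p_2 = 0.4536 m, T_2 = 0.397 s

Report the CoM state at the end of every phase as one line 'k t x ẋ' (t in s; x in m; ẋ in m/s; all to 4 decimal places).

1 0.3290 -0.0948 -0.3079
2 0.7260 -0.8418 -4.0129

phase 1: p=0.0363, T=0.329, ωT=1.121660, cosh=1.697842, sinh=1.372103; start (x,ẋ)=(-0.062400, 0.090600) → end (x,ẋ)=(-0.094814, -0.307885)
phase 2: p=0.4536, T=0.397, ωT=1.353492, cosh=2.064628, sinh=1.806292; start (x,ẋ)=(-0.094814, -0.307885) → end (x,ẋ)=(-0.841793, -4.012908)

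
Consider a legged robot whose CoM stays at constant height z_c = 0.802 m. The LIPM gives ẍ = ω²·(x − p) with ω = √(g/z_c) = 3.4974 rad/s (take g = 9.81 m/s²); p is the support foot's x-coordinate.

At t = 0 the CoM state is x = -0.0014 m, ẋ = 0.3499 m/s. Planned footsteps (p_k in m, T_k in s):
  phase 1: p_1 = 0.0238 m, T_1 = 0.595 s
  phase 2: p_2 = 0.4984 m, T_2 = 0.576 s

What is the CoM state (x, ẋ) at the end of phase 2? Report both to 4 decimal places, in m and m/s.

x = 0.9345, ẋ = 1.7540

phase 1: p=0.0238, T=0.595, ωT=2.080953, cosh=4.068456, sinh=3.943645; start (x,ẋ)=(-0.001400, 0.349900) → end (x,ẋ)=(0.315820, 1.075982)
phase 2: p=0.4984, T=0.576, ωT=2.014502, cosh=3.815191, sinh=3.681805; start (x,ẋ)=(0.315820, 1.075982) → end (x,ẋ)=(0.934536, 1.754038)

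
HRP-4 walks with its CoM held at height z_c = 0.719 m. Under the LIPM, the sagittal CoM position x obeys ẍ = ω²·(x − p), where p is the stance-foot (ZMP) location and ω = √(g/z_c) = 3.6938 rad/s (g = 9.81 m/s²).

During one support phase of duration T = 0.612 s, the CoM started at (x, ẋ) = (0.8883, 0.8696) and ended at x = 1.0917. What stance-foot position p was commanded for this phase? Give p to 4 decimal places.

p = 1.1257

ωT = 3.6938·0.612 = 2.260606; cosh(ωT) = 4.846591, sinh(ωT) = 4.742304
x(T) = p + (x₀−p)·cosh(ωT) + (ẋ₀/ω)·sinh(ωT) ⇒ p·(1 − cosh) = x(T) − x₀·cosh − (ẋ₀/ω)·sinh
numerator   = 1.0917 − (0.8883)·4.846591 − (0.8696/3.6938)·4.742304 = -4.329967
denominator = 1 − 4.846591 = -3.846591
p = -4.329967 / -3.846591 = 1.1257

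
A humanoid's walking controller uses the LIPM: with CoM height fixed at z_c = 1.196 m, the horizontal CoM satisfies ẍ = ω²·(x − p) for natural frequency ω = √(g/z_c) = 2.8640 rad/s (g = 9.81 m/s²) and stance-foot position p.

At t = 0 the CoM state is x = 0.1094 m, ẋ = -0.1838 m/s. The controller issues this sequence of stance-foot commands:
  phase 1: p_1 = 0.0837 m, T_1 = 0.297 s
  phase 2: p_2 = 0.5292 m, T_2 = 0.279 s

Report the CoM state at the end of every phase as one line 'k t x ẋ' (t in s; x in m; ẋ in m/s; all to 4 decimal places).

phase 1: p=0.0837, T=0.297, ωT=0.850608, cosh=1.384112, sinh=0.956957; start (x,ẋ)=(0.109400, -0.183800) → end (x,ẋ)=(0.057858, -0.183963)
phase 2: p=0.5292, T=0.279, ωT=0.799056, cosh=1.336597, sinh=0.886844; start (x,ẋ)=(0.057858, -0.183963) → end (x,ẋ)=(-0.157759, -1.443056)

1 0.2970 0.0579 -0.1840
2 0.5760 -0.1578 -1.4431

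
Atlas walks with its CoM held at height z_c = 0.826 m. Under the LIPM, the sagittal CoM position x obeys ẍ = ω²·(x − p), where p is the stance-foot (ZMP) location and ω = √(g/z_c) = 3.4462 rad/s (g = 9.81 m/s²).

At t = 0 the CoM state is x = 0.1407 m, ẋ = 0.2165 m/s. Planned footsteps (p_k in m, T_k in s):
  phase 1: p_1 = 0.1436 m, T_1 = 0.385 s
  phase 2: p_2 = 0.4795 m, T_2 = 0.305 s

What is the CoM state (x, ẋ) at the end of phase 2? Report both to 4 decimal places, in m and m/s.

phase 1: p=0.1436, T=0.385, ωT=1.326787, cosh=2.017121, sinh=1.751793; start (x,ẋ)=(0.140700, 0.216500) → end (x,ẋ)=(0.247803, 0.419199)
phase 2: p=0.4795, T=0.305, ωT=1.051091, cosh=1.605163, sinh=1.255607; start (x,ẋ)=(0.247803, 0.419199) → end (x,ẋ)=(0.260322, -0.329687)

x = 0.2603, ẋ = -0.3297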